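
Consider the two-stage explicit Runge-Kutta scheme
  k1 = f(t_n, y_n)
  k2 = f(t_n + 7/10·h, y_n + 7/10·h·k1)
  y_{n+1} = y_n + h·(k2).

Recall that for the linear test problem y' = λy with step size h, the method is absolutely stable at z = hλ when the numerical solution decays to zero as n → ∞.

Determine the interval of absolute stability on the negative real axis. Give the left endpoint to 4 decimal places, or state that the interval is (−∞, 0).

(-1.4286, 0).

Set f=λy, z=hλ:
  k1=λy_n ⇒ h·k1=z·y_n;  k2=λ(1+7/10z)y_n ⇒ h·k2=z(1+7/10z)y_n
  y_{n+1}/y_n = 1 + z(1+7/10z) = 1 + z + 7/10z²
  Hence R(z) = 1 + z + 7/10z².

Solve |R(x)|<1 on ℝ⁻.
x=-1.48: |R|=1.0533
R=1: x+7/10x²=0 ⇒ x=−10/7=-1.4286; min R=1−1/(4·7/10)=0.6429>−1
Confirm numerically:
  x=-0.963: |R|=0.68616 <1
  x=-0.924: |R|=0.67364 <1
  x=-0.911: |R|=0.66994 <1
  x=-1.893: |R|=1.61541 >1
  x=-1.509: |R|=1.08496 >1
So |R|<1 on (-1.4286, 0).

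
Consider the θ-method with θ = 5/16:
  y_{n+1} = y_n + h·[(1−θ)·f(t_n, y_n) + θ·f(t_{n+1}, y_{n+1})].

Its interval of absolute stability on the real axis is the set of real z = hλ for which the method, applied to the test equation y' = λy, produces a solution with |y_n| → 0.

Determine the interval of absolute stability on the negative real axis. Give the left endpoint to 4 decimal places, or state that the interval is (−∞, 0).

(-5.3333, 0).

On y'=λy, z=hλ:
  y_{n+1} = y_n + z·[11/16·y_n + 5/16·y_{n+1}] ⇒ (1 − 5/16z)y_{n+1} = (1 + 11/16z)y_n
  Hence R(z) = (1 + 11/16z)/(1 − 5/16z).

Boundary: |R(x)|=1, x<0.
x=-1.52: |R|=0.0305
R=−1: 1+11/16x = −1+5/16x ⇒ -3/8x=2 ⇒ x=2/(-3/8)=-5.3333
Confirm numerically:
  x=-5.156: |R|=0.97453 <1
  x=-4.656: |R|=0.89654 <1
  x=-4.000: |R|=0.77778 <1
  x=-5.742: |R|=1.05484 >1
  x=-5.502: |R|=1.02326 >1
So |R|<1 on (-5.3333, 0).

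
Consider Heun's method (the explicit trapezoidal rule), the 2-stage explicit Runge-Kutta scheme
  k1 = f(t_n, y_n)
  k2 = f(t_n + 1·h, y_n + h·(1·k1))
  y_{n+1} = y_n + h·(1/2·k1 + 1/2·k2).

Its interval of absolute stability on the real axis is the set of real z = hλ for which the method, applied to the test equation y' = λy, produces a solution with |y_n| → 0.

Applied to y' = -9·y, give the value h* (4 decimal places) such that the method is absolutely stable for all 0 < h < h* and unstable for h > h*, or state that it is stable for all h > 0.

(-2.0000,0); λ=-9 ⇒ h* = 0.2222.

On y'=λy, z=hλ:
  order 2, 2-stage ⇒ R(z)=1+z+z^2/2
  (e.g. R(-0.86)=0.50980, |R|=0.50980)

Find x<0 with |R(x)|<1.
x=-0.86: |R|=0.5098
|R(-1.91)|=0.9140 |R(-1.77)|=0.7964 |R(-0.81)|=0.5181
Bisect:
  x_lo=-2.8856 |R|=2.2778  x_hi=-0.3912 |R|=0.6853
  mid=-1.63843 |R|=0.70379 →hi
  mid=-2.26203 |R|=1.29636 →lo
  mid=-1.95023 |R|=0.95147 →hi
  mid=-2.10613 |R|=1.11176 →lo
  mid=-2.02818 |R|=1.02858 →lo
  mid=-1.98920 |R|=0.98926 →hi
  mid=-2.00869 |R|=1.00873 →lo
  mid=-1.99895 |R|=0.99895 →hi
  mid=-2.00382 |R|=1.00383 →lo
  mid=-2.00138 |R|=1.00138 →lo
  ...
  [-2.00001,-1.99986] ⇒ x*=-2.0000
So |R|<1 on (-2.0000, 0).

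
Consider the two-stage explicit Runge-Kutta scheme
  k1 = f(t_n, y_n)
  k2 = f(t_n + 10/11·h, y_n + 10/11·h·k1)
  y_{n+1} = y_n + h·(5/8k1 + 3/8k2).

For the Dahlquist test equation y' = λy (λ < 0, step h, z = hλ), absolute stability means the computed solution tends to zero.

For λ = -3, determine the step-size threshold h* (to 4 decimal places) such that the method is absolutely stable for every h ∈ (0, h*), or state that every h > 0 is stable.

With y'=λy (z=hλ):
  k1=λy_n ⇒ h·k1=z·y_n;  k2=λ(1+10/11z)y_n ⇒ h·k2=z(1+10/11z)y_n
  y_{n+1}/y_n = 1 + 5/8z + 3/8z(1+10/11z) = 1 + z + 15/44z²
  R(z) = 1 + z + 15/44z².

Boundary: |R(x)|=1, x<0.
x=-1.64: |R|=0.2769
R=1: x+15/44x²=0 ⇒ x=−44/15=-2.9333; min R=1−1/(4·15/44)=0.2667>−1
Confirm numerically:
  x=-2.252: |R|=0.47692 <1
  x=-1.988: |R|=0.35932 <1
  x=-1.765: |R|=0.29701 <1
  x=-3.420: |R|=1.56741 >1
  x=-3.105: |R|=1.18171 >1
Stable set (-2.9333, 0).

(-2.9333,0); λ=-3 ⇒ h* = (44/15)/3 = 0.9778.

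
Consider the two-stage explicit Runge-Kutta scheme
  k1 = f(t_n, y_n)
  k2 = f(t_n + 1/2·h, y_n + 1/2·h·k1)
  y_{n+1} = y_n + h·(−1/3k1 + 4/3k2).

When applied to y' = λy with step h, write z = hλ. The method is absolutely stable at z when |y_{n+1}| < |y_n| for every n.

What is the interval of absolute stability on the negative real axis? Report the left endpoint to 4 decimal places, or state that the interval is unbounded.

z∈(-1.5000,0).

On y'=λy, z=hλ:
  k1=λy_n ⇒ h·k1=z·y_n;  k2=λ(1+1/2z)y_n ⇒ h·k2=z(1+1/2z)y_n
  y_{n+1}/y_n = 1 − 1/3z + 4/3z(1+1/2z) = 1 + z + 2/3z²
  Hence R(z) = 1 + z + 2/3z².

Boundary: |R(x)|=1, x<0.
x=-1.22: |R|=0.7723
R=1: x+2/3x²=0 ⇒ x=−3/2=-1.5000; min R=1−1/(4·2/3)=0.6250>−1
Confirm numerically:
  x=-1.403: |R|=0.90927 <1
  x=-1.314: |R|=0.83706 <1
  x=-0.977: |R|=0.65935 <1
  x=-1.886: |R|=1.48533 >1
  x=-1.690: |R|=1.21407 >1
  x=-1.661: |R|=1.17828 >1
Interval (-1.5000, 0).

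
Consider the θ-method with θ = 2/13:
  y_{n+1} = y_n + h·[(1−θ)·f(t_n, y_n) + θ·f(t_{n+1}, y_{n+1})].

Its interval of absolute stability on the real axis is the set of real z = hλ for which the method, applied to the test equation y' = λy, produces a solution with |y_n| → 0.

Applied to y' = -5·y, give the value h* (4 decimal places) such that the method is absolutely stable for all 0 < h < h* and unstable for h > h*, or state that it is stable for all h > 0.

Set f=λy, z=hλ:
  y_{n+1} = y_n + z·[11/13·y_n + 2/13·y_{n+1}] ⇒ (1 − 2/13z)y_{n+1} = (1 + 11/13z)y_n
  so R(z) = (1 + 11/13z)/(1 − 2/13z).

Need |R(x)|<1, x<0.
x=-1.59: |R|=0.2775
R=−1: 1+11/13x = −1+2/13x ⇒ -9/13x=2 ⇒ x=2/(-9/13)=-2.8889
Confirm numerically:
  x=-2.317: |R|=0.70812 <1
  x=-1.227: |R|=0.03216 <1
  x=-1.166: |R|=0.01135 <1
  x=-3.462: |R|=1.25888 >1
  x=-3.425: |R|=1.24307 >1
  x=-3.380: |R|=1.22368 >1
Stable set (-2.8889, 0).

(-2.8889,0); λ=-5 ⇒ h* = (26/9)/5 = 0.5778.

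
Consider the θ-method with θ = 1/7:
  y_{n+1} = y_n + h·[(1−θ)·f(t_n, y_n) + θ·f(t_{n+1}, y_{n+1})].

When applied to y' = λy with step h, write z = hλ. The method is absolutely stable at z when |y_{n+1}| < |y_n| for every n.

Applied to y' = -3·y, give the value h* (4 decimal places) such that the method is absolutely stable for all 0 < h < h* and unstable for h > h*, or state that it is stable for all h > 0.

On y'=λy, z=hλ:
  y_{n+1} = y_n + z·[6/7·y_n + 1/7·y_{n+1}] ⇒ (1 − 1/7z)y_{n+1} = (1 + 6/7z)y_n
  ⇒ R(z) = (1 + 6/7z)/(1 − 1/7z).

Boundary: |R(x)|=1, x<0.
x=-1.24: |R|=0.0534
R=−1: 1+6/7x = −1+1/7x ⇒ -5/7x=2 ⇒ x=2/(-5/7)=-2.8000
Confirm numerically:
  x=-2.036: |R|=0.57725 <1
  x=-1.856: |R|=0.46703 <1
  x=-1.132: |R|=0.02558 <1
  x=-3.155: |R|=1.17479 >1
  x=-3.079: |R|=1.13841 >1
So |R|<1 on (-2.8000, 0).

(-2.8000,0); λ=-3 ⇒ h* = (14/5)/3 = 0.9333.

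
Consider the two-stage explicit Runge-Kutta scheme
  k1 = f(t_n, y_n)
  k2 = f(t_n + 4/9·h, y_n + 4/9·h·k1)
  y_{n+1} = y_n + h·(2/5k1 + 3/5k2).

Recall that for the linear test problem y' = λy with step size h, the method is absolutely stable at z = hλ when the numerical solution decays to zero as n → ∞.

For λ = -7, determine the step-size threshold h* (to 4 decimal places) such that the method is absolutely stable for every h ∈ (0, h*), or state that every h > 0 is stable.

(-3.7500,0); λ=-7 ⇒ h* = (15/4)/7 = 0.5357.

Set f=λy, z=hλ:
  k1=λy_n ⇒ h·k1=z·y_n;  k2=λ(1+4/9z)y_n ⇒ h·k2=z(1+4/9z)y_n
  y_{n+1}/y_n = 1 + 2/5z + 3/5z(1+4/9z) = 1 + z + 4/15z²
  R(z) = 1 + z + 4/15z².

Find x<0 with |R(x)|<1.
x=-1.1: |R|=0.2227
R=1: x+4/15x²=0 ⇒ x=−15/4=-3.7500; min R=1−1/(4·4/15)=0.0625>−1
Confirm numerically:
  x=-3.050: |R|=0.43067 <1
  x=-2.214: |R|=0.09315 <1
  x=-1.930: |R|=0.06331 <1
  x=-4.297: |R|=1.62679 >1
  x=-4.035: |R|=1.30666 >1
  x=-3.991: |R|=1.25649 >1
So |R|<1 on (-3.7500, 0).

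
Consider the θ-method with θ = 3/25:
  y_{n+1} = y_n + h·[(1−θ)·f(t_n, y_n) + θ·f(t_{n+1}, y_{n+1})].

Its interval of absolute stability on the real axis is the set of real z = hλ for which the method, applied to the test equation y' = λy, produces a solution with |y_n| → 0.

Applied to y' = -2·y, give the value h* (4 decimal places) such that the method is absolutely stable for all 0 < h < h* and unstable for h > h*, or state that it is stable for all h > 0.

(-2.6316,0); λ=-2 ⇒ h* = (50/19)/2 = 1.3158.

On y'=λy, z=hλ:
  y_{n+1} = y_n + z·[22/25·y_n + 3/25·y_{n+1}] ⇒ (1 − 3/25z)y_{n+1} = (1 + 22/25z)y_n
  Hence R(z) = (1 + 22/25z)/(1 − 3/25z).

Boundary: |R(x)|=1, x<0.
x=-1.03: |R|=0.0833
R=−1: 1+22/25x = −1+3/25x ⇒ -19/25x=2 ⇒ x=2/(-19/25)=-2.6316
Confirm numerically:
  x=-2.487: |R|=0.91538 <1
  x=-2.116: |R|=0.68751 <1
  x=-1.375: |R|=0.18026 <1
  x=-3.215: |R|=1.31996 >1
  x=-2.864: |R|=1.13146 >1
Stable set (-2.6316, 0).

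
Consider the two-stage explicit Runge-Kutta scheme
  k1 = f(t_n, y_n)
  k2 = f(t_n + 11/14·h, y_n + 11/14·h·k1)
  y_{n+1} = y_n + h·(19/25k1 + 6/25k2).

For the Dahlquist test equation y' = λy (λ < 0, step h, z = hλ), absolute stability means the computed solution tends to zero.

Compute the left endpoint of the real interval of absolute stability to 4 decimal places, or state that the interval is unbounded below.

With y'=λy (z=hλ):
  k1=λy_n ⇒ h·k1=z·y_n;  k2=λ(1+11/14z)y_n ⇒ h·k2=z(1+11/14z)y_n
  y_{n+1}/y_n = 1 + 19/25z + 6/25z(1+11/14z) = 1 + z + 33/175z²
  Hence R(z) = 1 + z + 33/175z².

Need |R(x)|<1, x<0.
x=-1.14: |R|=0.1051
R=1: x+33/175x²=0 ⇒ x=−175/33=-5.3030; min R=1−1/(4·33/175)=-0.3258>−1
Confirm numerically:
  x=-4.848: |R|=0.58401 <1
  x=-4.795: |R|=0.54064 <1
  x=-4.453: |R|=0.28622 <1
  x=-3.236: |R|=0.26134 <1
  x=-5.877: |R|=1.63609 >1
  x=-5.713: |R|=1.44166 >1
  x=-5.660: |R|=1.38100 >1
Interval (-5.3030, 0).

left endpoint -5.3030.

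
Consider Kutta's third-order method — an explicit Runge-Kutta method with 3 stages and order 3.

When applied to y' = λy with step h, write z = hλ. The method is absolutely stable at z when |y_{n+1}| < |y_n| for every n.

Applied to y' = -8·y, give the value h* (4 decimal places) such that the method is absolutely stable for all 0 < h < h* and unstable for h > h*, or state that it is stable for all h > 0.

On y'=λy, z=hλ:
  order 3, 3-stage ⇒ R(z)=1+z+z^2/2+z^3/6
  (e.g. R(-1.4)=0.12267, |R|=0.12267)

Find x<0 with |R(x)|<1.
x=-1.4: |R|=0.1227
|R(-1.74)|=0.1042 |R(-1.53)|=0.0435 |R(-0.77)|=0.4504
Bisect:
  x_lo=-3.0202 |R|=2.0510  x_hi=-0.1491 |R|=0.8614
  mid=-1.58470 |R|=0.00767 →hi
  mid=-2.30247 |R|=0.68616 →hi
  mid=-2.66136 |R|=1.26160 →lo
  mid=-2.48191 |R|=0.95002 →hi
  mid=-2.57164 |R|=1.09949 →lo
  mid=-2.52678 |R|=1.02322 →lo
  mid=-2.50434 |R|=0.98624 →hi
  mid=-2.51556 |R|=1.00463 →lo
  ...
  [-2.51276,-2.51258] ⇒ x*=-2.5127
Interval (-2.5127, 0).

(-2.5127,0); λ=-8 ⇒ h* = 0.3141.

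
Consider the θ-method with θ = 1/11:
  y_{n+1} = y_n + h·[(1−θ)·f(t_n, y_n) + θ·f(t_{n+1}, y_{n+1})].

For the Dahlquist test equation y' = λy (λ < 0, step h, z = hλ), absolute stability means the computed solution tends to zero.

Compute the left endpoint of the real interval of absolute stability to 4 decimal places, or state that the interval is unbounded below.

z* = -2.4444.

Test eqn y'=λy, z=hλ:
  y_{n+1} = y_n + z·[10/11·y_n + 1/11·y_{n+1}] ⇒ (1 − 1/11z)y_{n+1} = (1 + 10/11z)y_n
  Hence R(z) = (1 + 10/11z)/(1 − 1/11z).

Find x<0 with |R(x)|<1.
x=-0.98: |R|=0.1002
R=−1: 1+10/11x = −1+1/11x ⇒ -9/11x=2 ⇒ x=2/(-9/11)=-2.4444
Confirm numerically:
  x=-2.384: |R|=0.95935 <1
  x=-2.082: |R|=0.75065 <1
  x=-2.027: |R|=0.71160 <1
  x=-2.551: |R|=1.07077 >1
  x=-2.513: |R|=1.04566 >1
  x=-2.496: |R|=1.03438 >1
So |R|<1 on (-2.4444, 0).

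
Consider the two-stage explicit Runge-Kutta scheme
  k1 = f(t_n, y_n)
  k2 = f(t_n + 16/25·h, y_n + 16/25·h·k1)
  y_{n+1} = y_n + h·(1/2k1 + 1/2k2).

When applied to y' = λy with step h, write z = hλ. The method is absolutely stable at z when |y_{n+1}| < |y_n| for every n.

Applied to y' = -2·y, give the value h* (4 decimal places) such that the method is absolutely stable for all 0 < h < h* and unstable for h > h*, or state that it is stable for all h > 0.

On y'=λy, z=hλ:
  k1=λy_n ⇒ h·k1=z·y_n;  k2=λ(1+16/25z)y_n ⇒ h·k2=z(1+16/25z)y_n
  y_{n+1}/y_n = 1 + 1/2z + 1/2z(1+16/25z) = 1 + z + 8/25z²
  Hence R(z) = 1 + z + 8/25z².

Need |R(x)|<1, x<0.
x=-1.31: |R|=0.2392
R=1: x+8/25x²=0 ⇒ x=−25/8=-3.1250; min R=1−1/(4·8/25)=0.2188>−1
Confirm numerically:
  x=-2.788: |R|=0.69934 <1
  x=-2.580: |R|=0.55005 <1
  x=-2.513: |R|=0.50785 <1
  x=-1.356: |R|=0.23240 <1
  x=-3.705: |R|=1.68765 >1
  x=-3.353: |R|=1.24463 >1
Stable set (-3.1250, 0).

(-3.1250,0); λ=-2 ⇒ h* = (25/8)/2 = 1.5625.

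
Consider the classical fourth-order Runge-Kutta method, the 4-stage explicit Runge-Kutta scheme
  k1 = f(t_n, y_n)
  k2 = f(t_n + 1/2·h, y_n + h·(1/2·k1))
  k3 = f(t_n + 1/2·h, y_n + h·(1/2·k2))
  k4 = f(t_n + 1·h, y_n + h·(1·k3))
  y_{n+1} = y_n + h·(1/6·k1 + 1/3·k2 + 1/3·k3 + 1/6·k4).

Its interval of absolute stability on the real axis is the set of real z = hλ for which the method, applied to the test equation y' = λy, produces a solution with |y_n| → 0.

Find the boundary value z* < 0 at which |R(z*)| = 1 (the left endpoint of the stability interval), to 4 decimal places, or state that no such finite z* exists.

With y'=λy (z=hλ):
  order 4, 4-stage ⇒ R(z)=1+z+z^2/2+z^3/6+z^4/24
  (e.g. R(-1.64)=0.27106, |R|=0.27106)

Boundary: |R(x)|=1, x<0.
x=-1.64: |R|=0.2711
|R(-2.08)|=0.3633 |R(-1.13)|=0.3359 |R(-0.56)|=0.5716
Bisect:
  x_lo=-3.3683 |R|=2.2986  x_hi=-0.2609 |R|=0.7703
  mid=-1.81463 |R|=0.28771 →hi
  mid=-2.59147 |R|=0.74500 →hi
  mid=-2.97990 |R|=1.33530 →lo
  mid=-2.78569 |R|=1.00059 →lo
  mid=-2.68858 |R|=0.86371 →hi
  mid=-2.73713 |R|=0.92979 →hi
  mid=-2.76141 |R|=0.96458 →hi
  mid=-2.77355 |R|=0.98244 →hi
  mid=-2.77962 |R|=0.99148 →hi
  ...
  [-2.78531,-2.78512] ⇒ x*=-2.7853
Stable set (-2.7853, 0).

left endpoint -2.7853.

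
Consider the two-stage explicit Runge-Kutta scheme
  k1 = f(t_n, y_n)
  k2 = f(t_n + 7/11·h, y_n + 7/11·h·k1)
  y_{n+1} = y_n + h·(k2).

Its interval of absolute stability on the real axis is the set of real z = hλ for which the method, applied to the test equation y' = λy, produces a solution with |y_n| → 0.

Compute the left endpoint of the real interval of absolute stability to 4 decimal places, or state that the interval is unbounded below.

With y'=λy (z=hλ):
  k1=λy_n ⇒ h·k1=z·y_n;  k2=λ(1+7/11z)y_n ⇒ h·k2=z(1+7/11z)y_n
  y_{n+1}/y_n = 1 + z(1+7/11z) = 1 + z + 7/11z²
  ⇒ R(z) = 1 + z + 7/11z².

Boundary: |R(x)|=1, x<0.
x=-0.49: |R|=0.6628
R=1: x+7/11x²=0 ⇒ x=−11/7=-1.5714; min R=1−1/(4·7/11)=0.6071>−1
Confirm numerically:
  x=-1.494: |R|=0.92639 <1
  x=-1.142: |R|=0.68792 <1
  x=-0.770: |R|=0.60730 <1
  x=-1.907: |R|=1.40723 >1
  x=-1.865: |R|=1.34842 >1
  x=-1.692: |R|=1.12982 >1
Stable set (-1.5714, 0).

z* = -1.5714.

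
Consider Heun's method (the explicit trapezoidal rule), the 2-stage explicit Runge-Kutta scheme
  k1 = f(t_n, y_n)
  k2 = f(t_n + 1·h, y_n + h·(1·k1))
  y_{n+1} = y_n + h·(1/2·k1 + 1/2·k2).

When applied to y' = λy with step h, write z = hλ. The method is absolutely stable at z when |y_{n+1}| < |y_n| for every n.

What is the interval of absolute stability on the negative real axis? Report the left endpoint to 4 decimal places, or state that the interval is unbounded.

Set f=λy, z=hλ:
  order 2, 2-stage ⇒ R(z)=1+z+z^2/2
  (e.g. R(-1.77)=0.79645, |R|=0.79645)

Solve |R(x)|<1 on ℝ⁻.
x=-1.77: |R|=0.7964
|R(-1.85)|=0.8613 |R(-1.65)|=0.7112 |R(-1)|=0.5000
Bisect:
  x_lo=-2.5644 |R|=1.7237  x_hi=-0.3297 |R|=0.7247
  mid=-1.44704 |R|=0.59992 →hi
  mid=-2.00572 |R|=1.00574 →lo
  mid=-1.72638 |R|=0.76381 →hi
  mid=-1.86605 |R|=0.87502 →hi
  mid=-1.93588 |R|=0.93794 →hi
  mid=-1.97080 |R|=0.97123 →hi
  mid=-1.98826 |R|=0.98833 →hi
  mid=-1.99699 |R|=0.99700 →hi
  mid=-2.00136 |R|=1.00136 →lo
  ...
  [-2.00013,-1.99999] ⇒ x*=-2.0000
Stable set (-2.0000, 0).

(-2.0000, 0).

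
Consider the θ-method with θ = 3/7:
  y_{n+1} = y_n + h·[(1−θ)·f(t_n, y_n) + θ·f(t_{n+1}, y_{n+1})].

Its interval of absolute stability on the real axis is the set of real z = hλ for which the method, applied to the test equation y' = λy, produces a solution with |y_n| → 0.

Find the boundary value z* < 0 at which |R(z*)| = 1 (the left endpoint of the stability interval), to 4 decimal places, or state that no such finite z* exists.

z* = -14.0000.

On y'=λy, z=hλ:
  y_{n+1} = y_n + z·[4/7·y_n + 3/7·y_{n+1}] ⇒ (1 − 3/7z)y_{n+1} = (1 + 4/7z)y_n
  so R(z) = (1 + 4/7z)/(1 − 3/7z).

Solve |R(x)|<1 on ℝ⁻.
x=-0.61: |R|=0.5164
R=−1: 1+4/7x = −1+3/7x ⇒ -1/7x=2 ⇒ x=2/(-1/7)=-14.0000
Confirm numerically:
  x=-13.426: |R|=0.98786 <1
  x=-11.973: |R|=0.95277 <1
  x=-8.431: |R|=0.82755 <1
  x=-14.331: |R|=1.00662 >1
  x=-14.094: |R|=1.00191 >1
Stable set (-14.0000, 0).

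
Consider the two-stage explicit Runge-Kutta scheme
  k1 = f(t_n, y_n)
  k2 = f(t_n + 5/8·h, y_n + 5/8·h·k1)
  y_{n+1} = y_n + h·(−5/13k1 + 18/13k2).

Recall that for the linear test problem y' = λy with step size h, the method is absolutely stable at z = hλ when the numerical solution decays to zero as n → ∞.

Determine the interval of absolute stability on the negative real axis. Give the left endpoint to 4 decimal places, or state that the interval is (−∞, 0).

z∈(-1.1556,0).

On y'=λy, z=hλ:
  k1=λy_n ⇒ h·k1=z·y_n;  k2=λ(1+5/8z)y_n ⇒ h·k2=z(1+5/8z)y_n
  y_{n+1}/y_n = 1 − 5/13z + 18/13z(1+5/8z) = 1 + z + 45/52z²
  ⇒ R(z) = 1 + z + 45/52z².

Find x<0 with |R(x)|<1.
x=-1.29: |R|=1.1501
R=1: x+45/52x²=0 ⇒ x=−52/45=-1.1556; min R=1−1/(4·45/52)=0.7111>−1
Confirm numerically:
  x=-0.870: |R|=0.78501 <1
  x=-0.793: |R|=0.75120 <1
  x=-0.632: |R|=0.71366 <1
  x=-0.620: |R|=0.71265 <1
  x=-1.640: |R|=1.68754 >1
  x=-1.380: |R|=1.26804 >1
Interval (-1.1556, 0).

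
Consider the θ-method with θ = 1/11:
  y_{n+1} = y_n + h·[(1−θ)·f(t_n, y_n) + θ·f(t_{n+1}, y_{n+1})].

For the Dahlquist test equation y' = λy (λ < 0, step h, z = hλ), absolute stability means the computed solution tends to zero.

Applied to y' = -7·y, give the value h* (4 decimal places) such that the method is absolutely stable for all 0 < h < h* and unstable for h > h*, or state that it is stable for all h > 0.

(-2.4444,0); λ=-7 ⇒ h* = (22/9)/7 = 0.3492.

On y'=λy, z=hλ:
  y_{n+1} = y_n + z·[10/11·y_n + 1/11·y_{n+1}] ⇒ (1 − 1/11z)y_{n+1} = (1 + 10/11z)y_n
  so R(z) = (1 + 10/11z)/(1 − 1/11z).

Solve |R(x)|<1 on ℝ⁻.
x=-0.41: |R|=0.6047
R=−1: 1+10/11x = −1+1/11x ⇒ -9/11x=2 ⇒ x=2/(-9/11)=-2.4444
Confirm numerically:
  x=-2.295: |R|=0.89883 <1
  x=-2.052: |R|=0.72939 <1
  x=-1.033: |R|=0.05568 <1
  x=-3.025: |R|=1.37255 >1
  x=-2.606: |R|=1.10686 >1
  x=-2.471: |R|=1.01774 >1
So |R|<1 on (-2.4444, 0).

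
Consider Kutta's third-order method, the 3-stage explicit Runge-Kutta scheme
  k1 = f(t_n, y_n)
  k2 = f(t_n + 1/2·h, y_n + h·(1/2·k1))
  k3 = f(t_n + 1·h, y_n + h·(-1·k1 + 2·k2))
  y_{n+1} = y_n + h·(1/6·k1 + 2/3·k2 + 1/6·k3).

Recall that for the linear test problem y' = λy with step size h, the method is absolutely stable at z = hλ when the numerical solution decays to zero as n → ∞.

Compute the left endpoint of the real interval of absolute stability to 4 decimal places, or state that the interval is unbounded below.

Test eqn y'=λy, z=hλ:
  order 3, 3-stage ⇒ R(z)=1+z+z^2/2+z^3/6
  (e.g. R(-1.14)=0.26288, |R|=0.26288)

Need |R(x)|<1, x<0.
x=-1.14: |R|=0.2629
|R(-2.48)|=0.9470 |R(-2.3)|=0.6828 |R(-1.07)|=0.2983
Bisect:
  x_lo=-3.0194 |R|=2.0488  x_hi=-0.2675 |R|=0.7651
  mid=-1.64341 |R|=0.03276 →hi
  mid=-2.33139 |R|=0.72570 →hi
  mid=-2.67538 |R|=1.28812 →lo
  mid=-2.50338 |R|=0.98467 →hi
  mid=-2.58938 |R|=1.13052 →lo
  mid=-2.54638 |R|=1.05617 →lo
  mid=-2.52488 |R|=1.02007 →lo
  mid=-2.51413 |R|=1.00228 →lo
  ...
  [-2.51279,-2.51262] ⇒ x*=-2.5127
Interval (-2.5127, 0).

left endpoint -2.5127.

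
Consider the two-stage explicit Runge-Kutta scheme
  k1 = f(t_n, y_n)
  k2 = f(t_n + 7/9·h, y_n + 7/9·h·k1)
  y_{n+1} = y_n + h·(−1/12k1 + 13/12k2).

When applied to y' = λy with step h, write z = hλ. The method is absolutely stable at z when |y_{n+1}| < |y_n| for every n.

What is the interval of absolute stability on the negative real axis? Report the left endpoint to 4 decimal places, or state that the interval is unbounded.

Test eqn y'=λy, z=hλ:
  k1=λy_n ⇒ h·k1=z·y_n;  k2=λ(1+7/9z)y_n ⇒ h·k2=z(1+7/9z)y_n
  y_{n+1}/y_n = 1 − 1/12z + 13/12z(1+7/9z) = 1 + z + 91/108z²
  so R(z) = 1 + z + 91/108z².

Find x<0 with |R(x)|<1.
x=-1.65: |R|=1.6440
R=1: x+91/108x²=0 ⇒ x=−108/91=-1.1868; min R=1−1/(4·91/108)=0.7033>−1
Confirm numerically:
  x=-1.151: |R|=0.96527 <1
  x=-1.050: |R|=0.87896 <1
  x=-0.911: |R|=0.78829 <1
  x=-0.486: |R|=0.71302 <1
  x=-1.786: |R|=1.90170 >1
  x=-1.784: |R|=1.89768 >1
  x=-1.267: |R|=1.08560 >1
Interval (-1.1868, 0).

(-1.1868, 0).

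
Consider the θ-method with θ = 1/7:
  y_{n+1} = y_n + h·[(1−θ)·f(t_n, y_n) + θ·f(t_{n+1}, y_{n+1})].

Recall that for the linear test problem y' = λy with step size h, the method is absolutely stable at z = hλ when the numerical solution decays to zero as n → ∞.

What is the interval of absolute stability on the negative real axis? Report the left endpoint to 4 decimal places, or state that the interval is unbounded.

With y'=λy (z=hλ):
  y_{n+1} = y_n + z·[6/7·y_n + 1/7·y_{n+1}] ⇒ (1 − 1/7z)y_{n+1} = (1 + 6/7z)y_n
  so R(z) = (1 + 6/7z)/(1 − 1/7z).

Solve |R(x)|<1 on ℝ⁻.
x=-1.76: |R|=0.4064
R=−1: 1+6/7x = −1+1/7x ⇒ -5/7x=2 ⇒ x=2/(-5/7)=-2.8000
Confirm numerically:
  x=-2.387: |R|=0.78001 <1
  x=-2.082: |R|=0.60471 <1
  x=-1.231: |R|=0.04690 <1
  x=-3.260: |R|=1.22417 >1
  x=-3.134: |R|=1.16479 >1
  x=-2.891: |R|=1.04600 >1
So |R|<1 on (-2.8000, 0).

z∈(-2.8000,0).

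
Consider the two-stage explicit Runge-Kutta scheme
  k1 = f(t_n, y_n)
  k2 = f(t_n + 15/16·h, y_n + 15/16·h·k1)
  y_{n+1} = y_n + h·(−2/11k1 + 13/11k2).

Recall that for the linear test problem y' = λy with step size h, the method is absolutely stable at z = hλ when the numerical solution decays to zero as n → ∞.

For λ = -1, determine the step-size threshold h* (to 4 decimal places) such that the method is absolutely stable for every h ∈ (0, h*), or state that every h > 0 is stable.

Test eqn y'=λy, z=hλ:
  k1=λy_n ⇒ h·k1=z·y_n;  k2=λ(1+15/16z)y_n ⇒ h·k2=z(1+15/16z)y_n
  y_{n+1}/y_n = 1 − 2/11z + 13/11z(1+15/16z) = 1 + z + 195/176z²
  R(z) = 1 + z + 195/176z².

Solve |R(x)|<1 on ℝ⁻.
x=-0.31: |R|=0.7965
R=1: x+195/176x²=0 ⇒ x=−176/195=-0.9026; min R=1−1/(4·195/176)=0.7744>−1
Confirm numerically:
  x=-0.844: |R|=0.94524 <1
  x=-0.664: |R|=0.82449 <1
  x=-0.484: |R|=0.77555 <1
  x=-1.330: |R|=1.62986 >1
  x=-1.157: |R|=1.32616 >1
Interval (-0.9026, 0).

(-0.9026,0); λ=-1 ⇒ h* = (176/195)/1 = 0.9026.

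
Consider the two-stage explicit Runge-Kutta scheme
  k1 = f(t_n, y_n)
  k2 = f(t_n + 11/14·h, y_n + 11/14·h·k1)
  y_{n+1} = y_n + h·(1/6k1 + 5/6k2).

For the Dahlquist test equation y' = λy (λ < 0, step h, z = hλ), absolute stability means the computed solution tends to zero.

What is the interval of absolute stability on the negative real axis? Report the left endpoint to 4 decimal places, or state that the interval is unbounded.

(-1.5273, 0).

With y'=λy (z=hλ):
  k1=λy_n ⇒ h·k1=z·y_n;  k2=λ(1+11/14z)y_n ⇒ h·k2=z(1+11/14z)y_n
  y_{n+1}/y_n = 1 + 1/6z + 5/6z(1+11/14z) = 1 + z + 55/84z²
  Hence R(z) = 1 + z + 55/84z².

Boundary: |R(x)|=1, x<0.
x=-1.72: |R|=1.2170
R=1: x+55/84x²=0 ⇒ x=−84/55=-1.5273; min R=1−1/(4·55/84)=0.6182>−1
Confirm numerically:
  x=-1.044: |R|=0.66965 <1
  x=-0.841: |R|=0.62210 <1
  x=-0.613: |R|=0.63304 <1
  x=-2.124: |R|=1.82988 >1
  x=-2.053: |R|=1.70670 >1
  x=-2.048: |R|=1.69827 >1
So |R|<1 on (-1.5273, 0).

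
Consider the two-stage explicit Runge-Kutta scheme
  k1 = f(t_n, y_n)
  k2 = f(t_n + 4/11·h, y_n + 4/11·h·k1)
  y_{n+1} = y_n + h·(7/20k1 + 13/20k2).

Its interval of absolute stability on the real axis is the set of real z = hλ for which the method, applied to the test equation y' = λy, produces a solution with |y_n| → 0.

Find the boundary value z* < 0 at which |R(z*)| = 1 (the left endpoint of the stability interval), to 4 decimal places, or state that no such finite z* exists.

z* = -4.2308.

With y'=λy (z=hλ):
  k1=λy_n ⇒ h·k1=z·y_n;  k2=λ(1+4/11z)y_n ⇒ h·k2=z(1+4/11z)y_n
  y_{n+1}/y_n = 1 + 7/20z + 13/20z(1+4/11z) = 1 + z + 13/55z²
  so R(z) = 1 + z + 13/55z².

Boundary: |R(x)|=1, x<0.
x=-1.2: |R|=0.1404
R=1: x+13/55x²=0 ⇒ x=−55/13=-4.2308; min R=1−1/(4·13/55)=-0.0577>−1
Confirm numerically:
  x=-2.802: |R|=0.05374 <1
  x=-2.190: |R|=0.05638 <1
  x=-2.077: |R|=0.05734 <1
  x=-1.758: |R|=0.02750 <1
  x=-4.798: |R|=1.64328 >1
  x=-4.797: |R|=1.64201 >1
  x=-4.766: |R|=1.60294 >1
So |R|<1 on (-4.2308, 0).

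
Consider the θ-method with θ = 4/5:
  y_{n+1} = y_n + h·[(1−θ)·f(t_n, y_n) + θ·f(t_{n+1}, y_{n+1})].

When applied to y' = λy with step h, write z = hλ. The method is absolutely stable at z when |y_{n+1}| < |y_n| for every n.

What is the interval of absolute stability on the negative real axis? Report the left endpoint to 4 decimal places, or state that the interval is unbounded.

On y'=λy, z=hλ:
  y_{n+1} = y_n + z·[1/5·y_n + 4/5·y_{n+1}] ⇒ (1 − 4/5z)y_{n+1} = (1 + 1/5z)y_n
  ⇒ R(z) = (1 + 1/5z)/(1 − 4/5z).

Solve |R(x)|<1 on ℝ⁻.
x=-1.68: |R|=0.2833
x=-2: |R|=0.2308
x=-10: |R|=0.1111
x=-100: |R|=0.2346
θ=4/5≥1/2 ⇒ |1+1/5x|<|1−4/5x| ∀x<0 ⇒ stable on all of ℝ⁻.

interval (−∞, 0).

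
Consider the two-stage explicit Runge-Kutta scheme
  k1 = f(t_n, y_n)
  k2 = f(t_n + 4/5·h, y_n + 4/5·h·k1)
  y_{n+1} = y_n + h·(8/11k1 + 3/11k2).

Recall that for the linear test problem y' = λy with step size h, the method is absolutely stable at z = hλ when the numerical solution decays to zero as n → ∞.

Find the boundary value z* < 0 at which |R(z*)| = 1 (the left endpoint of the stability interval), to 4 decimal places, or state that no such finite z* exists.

Set f=λy, z=hλ:
  k1=λy_n ⇒ h·k1=z·y_n;  k2=λ(1+4/5z)y_n ⇒ h·k2=z(1+4/5z)y_n
  y_{n+1}/y_n = 1 + 8/11z + 3/11z(1+4/5z) = 1 + z + 12/55z²
  Hence R(z) = 1 + z + 12/55z².

Solve |R(x)|<1 on ℝ⁻.
x=-0.4: |R|=0.6349
R=1: x+12/55x²=0 ⇒ x=−55/12=-4.5833; min R=1−1/(4·12/55)=-0.1458>−1
Confirm numerically:
  x=-3.994: |R|=0.48644 <1
  x=-2.627: |R|=0.12130 <1
  x=-2.081: |R|=0.13615 <1
  x=-4.932: |R|=1.37519 >1
  x=-4.855: |R|=1.28777 >1
So |R|<1 on (-4.5833, 0).

left endpoint -4.5833.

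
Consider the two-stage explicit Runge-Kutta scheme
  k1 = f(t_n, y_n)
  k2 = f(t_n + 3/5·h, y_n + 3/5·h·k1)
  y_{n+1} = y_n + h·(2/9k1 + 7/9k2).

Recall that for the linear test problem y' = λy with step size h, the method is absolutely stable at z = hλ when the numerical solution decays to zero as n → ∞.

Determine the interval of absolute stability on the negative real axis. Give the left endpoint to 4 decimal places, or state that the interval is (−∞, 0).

z∈(-2.1429,0).

Test eqn y'=λy, z=hλ:
  k1=λy_n ⇒ h·k1=z·y_n;  k2=λ(1+3/5z)y_n ⇒ h·k2=z(1+3/5z)y_n
  y_{n+1}/y_n = 1 + 2/9z + 7/9z(1+3/5z) = 1 + z + 7/15z²
  Hence R(z) = 1 + z + 7/15z².

Find x<0 with |R(x)|<1.
x=-0.46: |R|=0.6387
R=1: x+7/15x²=0 ⇒ x=−15/7=-2.1429; min R=1−1/(4·7/15)=0.4643>−1
Confirm numerically:
  x=-1.844: |R|=0.74282 <1
  x=-1.675: |R|=0.63429 <1
  x=-1.109: |R|=0.46494 <1
  x=-2.671: |R|=1.65831 >1
  x=-2.627: |R|=1.59353 >1
So |R|<1 on (-2.1429, 0).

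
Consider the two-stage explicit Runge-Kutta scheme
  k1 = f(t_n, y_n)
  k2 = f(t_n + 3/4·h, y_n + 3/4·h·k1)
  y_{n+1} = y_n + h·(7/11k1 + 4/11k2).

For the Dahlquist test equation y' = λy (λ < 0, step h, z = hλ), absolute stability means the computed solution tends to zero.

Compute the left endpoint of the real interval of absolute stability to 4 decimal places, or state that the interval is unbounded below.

z* = -3.6667.

With y'=λy (z=hλ):
  k1=λy_n ⇒ h·k1=z·y_n;  k2=λ(1+3/4z)y_n ⇒ h·k2=z(1+3/4z)y_n
  y_{n+1}/y_n = 1 + 7/11z + 4/11z(1+3/4z) = 1 + z + 3/11z²
  Hence R(z) = 1 + z + 3/11z².

Solve |R(x)|<1 on ℝ⁻.
x=-1.15: |R|=0.2107
R=1: x+3/11x²=0 ⇒ x=−11/3=-3.6667; min R=1−1/(4·3/11)=0.0833>−1
Confirm numerically:
  x=-3.560: |R|=0.89644 <1
  x=-2.905: |R|=0.39655 <1
  x=-2.526: |R|=0.21418 <1
  x=-1.898: |R|=0.08447 <1
  x=-4.164: |R|=1.56479 >1
  x=-3.931: |R|=1.28339 >1
  x=-3.795: |R|=1.13282 >1
Interval (-3.6667, 0).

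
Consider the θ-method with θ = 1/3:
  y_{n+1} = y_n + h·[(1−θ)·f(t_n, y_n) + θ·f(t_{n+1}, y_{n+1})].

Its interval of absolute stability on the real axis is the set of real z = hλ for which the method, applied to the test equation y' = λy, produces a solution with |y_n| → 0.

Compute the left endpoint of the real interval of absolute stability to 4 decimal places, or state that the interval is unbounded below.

With y'=λy (z=hλ):
  y_{n+1} = y_n + z·[2/3·y_n + 1/3·y_{n+1}] ⇒ (1 − 1/3z)y_{n+1} = (1 + 2/3z)y_n
  ⇒ R(z) = (1 + 2/3z)/(1 − 1/3z).

Solve |R(x)|<1 on ℝ⁻.
x=-1.25: |R|=0.1176
R=−1: 1+2/3x = −1+1/3x ⇒ -1/3x=2 ⇒ x=2/(-1/3)=-6.0000
Confirm numerically:
  x=-4.736: |R|=0.83661 <1
  x=-3.067: |R|=0.51657 <1
  x=-2.982: |R|=0.49549 <1
  x=-6.558: |R|=1.05838 >1
  x=-6.053: |R|=1.00585 >1
Stable set (-6.0000, 0).

z* = -6.0000.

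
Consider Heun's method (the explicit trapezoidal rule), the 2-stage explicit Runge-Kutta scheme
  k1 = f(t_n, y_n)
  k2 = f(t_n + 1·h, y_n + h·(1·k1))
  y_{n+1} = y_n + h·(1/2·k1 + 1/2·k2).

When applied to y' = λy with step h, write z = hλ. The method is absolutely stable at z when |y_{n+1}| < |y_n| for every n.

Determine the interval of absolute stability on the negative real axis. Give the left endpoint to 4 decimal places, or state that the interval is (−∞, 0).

With y'=λy (z=hλ):
  order 2, 2-stage ⇒ R(z)=1+z+z^2/2
  (e.g. R(-1.33)=0.55445, |R|=0.55445)

Solve |R(x)|<1 on ℝ⁻.
x=-1.33: |R|=0.5544
|R(-1.87)|=0.8785 |R(-1.42)|=0.5882 |R(-1.1)|=0.5050
Bisect:
  x_lo=-2.7515 |R|=2.0339  x_hi=-0.2500 |R|=0.7812
  mid=-1.50078 |R|=0.62539 →hi
  mid=-2.12614 |R|=1.13410 →lo
  mid=-1.81346 |R|=0.83086 →hi
  mid=-1.96980 |R|=0.97026 →hi
  mid=-2.04797 |R|=1.04912 →lo
  mid=-2.00889 |R|=1.00893 →lo
  mid=-1.98934 |R|=0.98940 →hi
  mid=-1.99912 |R|=0.99912 →hi
  mid=-2.00400 |R|=1.00401 →lo
  ...
  [-2.00003,-1.99988] ⇒ x*=-2.0000
Stable set (-2.0000, 0).

(-2.0000, 0).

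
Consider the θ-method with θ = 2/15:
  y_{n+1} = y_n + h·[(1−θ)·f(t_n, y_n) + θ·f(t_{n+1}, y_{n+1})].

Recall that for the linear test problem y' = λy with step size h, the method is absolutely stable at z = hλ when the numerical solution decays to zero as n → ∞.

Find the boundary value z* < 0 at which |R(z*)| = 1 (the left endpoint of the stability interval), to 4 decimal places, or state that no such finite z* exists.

left endpoint -2.7273.

Set f=λy, z=hλ:
  y_{n+1} = y_n + z·[13/15·y_n + 2/15·y_{n+1}] ⇒ (1 − 2/15z)y_{n+1} = (1 + 13/15z)y_n
  Hence R(z) = (1 + 13/15z)/(1 − 2/15z).

Boundary: |R(x)|=1, x<0.
x=-1.36: |R|=0.1512
R=−1: 1+13/15x = −1+2/15x ⇒ -11/15x=2 ⇒ x=2/(-11/15)=-2.7273
Confirm numerically:
  x=-2.621: |R|=0.94225 <1
  x=-2.600: |R|=0.93069 <1
  x=-2.435: |R|=0.83820 <1
  x=-1.140: |R|=0.01042 <1
  x=-3.121: |R|=1.20389 >1
  x=-2.989: |R|=1.13724 >1
  x=-2.836: |R|=1.05786 >1
So |R|<1 on (-2.7273, 0).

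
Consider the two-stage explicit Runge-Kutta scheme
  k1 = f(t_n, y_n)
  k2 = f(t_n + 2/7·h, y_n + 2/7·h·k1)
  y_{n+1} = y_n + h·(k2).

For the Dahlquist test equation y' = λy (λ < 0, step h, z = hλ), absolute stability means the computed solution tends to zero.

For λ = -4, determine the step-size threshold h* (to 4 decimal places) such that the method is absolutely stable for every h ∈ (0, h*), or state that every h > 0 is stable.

(-3.5000,0); λ=-4 ⇒ h* = (7/2)/4 = 0.8750.

Test eqn y'=λy, z=hλ:
  k1=λy_n ⇒ h·k1=z·y_n;  k2=λ(1+2/7z)y_n ⇒ h·k2=z(1+2/7z)y_n
  y_{n+1}/y_n = 1 + z(1+2/7z) = 1 + z + 2/7z²
  R(z) = 1 + z + 2/7z².

Boundary: |R(x)|=1, x<0.
x=-1.07: |R|=0.2571
R=1: x+2/7x²=0 ⇒ x=−7/2=-3.5000; min R=1−1/(4·2/7)=0.1250>−1
Confirm numerically:
  x=-3.091: |R|=0.63879 <1
  x=-2.953: |R|=0.53849 <1
  x=-2.596: |R|=0.32949 <1
  x=-3.967: |R|=1.52931 >1
  x=-3.878: |R|=1.41882 >1
  x=-3.750: |R|=1.26786 >1
Stable set (-3.5000, 0).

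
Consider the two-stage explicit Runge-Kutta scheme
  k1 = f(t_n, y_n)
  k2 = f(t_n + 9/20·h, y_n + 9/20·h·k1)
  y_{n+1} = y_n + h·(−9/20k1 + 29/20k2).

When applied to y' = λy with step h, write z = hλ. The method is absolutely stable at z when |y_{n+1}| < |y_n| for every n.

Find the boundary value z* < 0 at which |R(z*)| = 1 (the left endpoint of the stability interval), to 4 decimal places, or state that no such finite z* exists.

Test eqn y'=λy, z=hλ:
  k1=λy_n ⇒ h·k1=z·y_n;  k2=λ(1+9/20z)y_n ⇒ h·k2=z(1+9/20z)y_n
  y_{n+1}/y_n = 1 − 9/20z + 29/20z(1+9/20z) = 1 + z + 261/400z²
  so R(z) = 1 + z + 261/400z².

Solve |R(x)|<1 on ℝ⁻.
x=-0.49: |R|=0.6667
R=1: x+261/400x²=0 ⇒ x=−400/261=-1.5326; min R=1−1/(4·261/400)=0.6169>−1
Confirm numerically:
  x=-1.512: |R|=0.97971 <1
  x=-0.977: |R|=0.64583 <1
  x=-0.857: |R|=0.62223 <1
  x=-0.626: |R|=0.62970 <1
  x=-1.938: |R|=1.51269 >1
  x=-1.813: |R|=1.33175 >1
Interval (-1.5326, 0).

left endpoint -1.5326.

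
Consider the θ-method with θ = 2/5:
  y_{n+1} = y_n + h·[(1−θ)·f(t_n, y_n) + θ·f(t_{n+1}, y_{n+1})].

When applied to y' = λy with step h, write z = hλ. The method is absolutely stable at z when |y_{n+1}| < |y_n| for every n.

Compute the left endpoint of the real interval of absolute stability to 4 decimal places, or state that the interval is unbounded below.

Test eqn y'=λy, z=hλ:
  y_{n+1} = y_n + z·[3/5·y_n + 2/5·y_{n+1}] ⇒ (1 − 2/5z)y_{n+1} = (1 + 3/5z)y_n
  Hence R(z) = (1 + 3/5z)/(1 − 2/5z).

Need |R(x)|<1, x<0.
x=-1.58: |R|=0.0319
R=−1: 1+3/5x = −1+2/5x ⇒ -1/5x=2 ⇒ x=2/(-1/5)=-10.0000
Confirm numerically:
  x=-6.239: |R|=0.78482 <1
  x=-4.796: |R|=0.64337 <1
  x=-4.650: |R|=0.62587 <1
  x=-10.586: |R|=1.02239 >1
  x=-10.461: |R|=1.01778 >1
Interval (-10.0000, 0).

left endpoint -10.0000.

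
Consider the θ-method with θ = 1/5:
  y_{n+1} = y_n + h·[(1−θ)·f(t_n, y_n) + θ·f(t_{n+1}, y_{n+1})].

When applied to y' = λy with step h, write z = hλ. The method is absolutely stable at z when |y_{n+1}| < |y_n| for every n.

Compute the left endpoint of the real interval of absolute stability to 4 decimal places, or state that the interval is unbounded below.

z* = -3.3333.

Set f=λy, z=hλ:
  y_{n+1} = y_n + z·[4/5·y_n + 1/5·y_{n+1}] ⇒ (1 − 1/5z)y_{n+1} = (1 + 4/5z)y_n
  R(z) = (1 + 4/5z)/(1 − 1/5z).

Need |R(x)|<1, x<0.
x=-0.7: |R|=0.3860
R=−1: 1+4/5x = −1+1/5x ⇒ -3/5x=2 ⇒ x=2/(-3/5)=-3.3333
Confirm numerically:
  x=-3.290: |R|=0.98432 <1
  x=-2.725: |R|=0.76375 <1
  x=-2.096: |R|=0.47689 <1
  x=-3.828: |R|=1.16810 >1
  x=-3.604: |R|=1.09437 >1
  x=-3.385: |R|=1.01849 >1
Stable set (-3.3333, 0).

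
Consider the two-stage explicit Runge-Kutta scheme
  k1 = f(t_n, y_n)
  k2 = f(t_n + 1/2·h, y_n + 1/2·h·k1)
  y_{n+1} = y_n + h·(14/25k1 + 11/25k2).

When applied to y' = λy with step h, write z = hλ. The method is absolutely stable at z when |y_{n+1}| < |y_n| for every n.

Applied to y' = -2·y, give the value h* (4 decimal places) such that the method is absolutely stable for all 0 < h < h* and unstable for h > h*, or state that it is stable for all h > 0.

Set f=λy, z=hλ:
  k1=λy_n ⇒ h·k1=z·y_n;  k2=λ(1+1/2z)y_n ⇒ h·k2=z(1+1/2z)y_n
  y_{n+1}/y_n = 1 + 14/25z + 11/25z(1+1/2z) = 1 + z + 11/50z²
  ⇒ R(z) = 1 + z + 11/50z².

Need |R(x)|<1, x<0.
x=-1.06: |R|=0.1872
R=1: x+11/50x²=0 ⇒ x=−50/11=-4.5455; min R=1−1/(4·11/50)=-0.1364>−1
Confirm numerically:
  x=-4.281: |R|=0.75093 <1
  x=-4.135: |R|=0.62661 <1
  x=-3.165: |R|=0.03879 <1
  x=-4.999: |R|=1.49880 >1
  x=-4.903: |R|=1.38567 >1
So |R|<1 on (-4.5455, 0).

(-4.5455,0); λ=-2 ⇒ h* = (50/11)/2 = 2.2727.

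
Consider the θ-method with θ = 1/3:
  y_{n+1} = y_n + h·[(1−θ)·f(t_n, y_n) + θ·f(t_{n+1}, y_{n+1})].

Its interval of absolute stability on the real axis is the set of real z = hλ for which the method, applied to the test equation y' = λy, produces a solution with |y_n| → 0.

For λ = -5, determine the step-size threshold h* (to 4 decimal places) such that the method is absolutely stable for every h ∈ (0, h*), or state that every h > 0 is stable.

With y'=λy (z=hλ):
  y_{n+1} = y_n + z·[2/3·y_n + 1/3·y_{n+1}] ⇒ (1 − 1/3z)y_{n+1} = (1 + 2/3z)y_n
  ⇒ R(z) = (1 + 2/3z)/(1 − 1/3z).

Find x<0 with |R(x)|<1.
x=-1.02: |R|=0.2388
R=−1: 1+2/3x = −1+1/3x ⇒ -1/3x=2 ⇒ x=2/(-1/3)=-6.0000
Confirm numerically:
  x=-5.919: |R|=0.99092 <1
  x=-5.796: |R|=0.97681 <1
  x=-2.655: |R|=0.40849 <1
  x=-6.545: |R|=1.05710 >1
  x=-6.536: |R|=1.05621 >1
Interval (-6.0000, 0).

(-6.0000,0); λ=-5 ⇒ h* = (6)/5 = 1.2000.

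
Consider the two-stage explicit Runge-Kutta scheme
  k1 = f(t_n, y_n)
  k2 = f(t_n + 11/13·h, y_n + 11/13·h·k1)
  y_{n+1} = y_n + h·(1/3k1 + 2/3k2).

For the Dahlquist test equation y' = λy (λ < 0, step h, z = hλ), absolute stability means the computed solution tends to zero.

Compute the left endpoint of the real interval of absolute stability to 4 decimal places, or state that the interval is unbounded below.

left endpoint -1.7727.

Set f=λy, z=hλ:
  k1=λy_n ⇒ h·k1=z·y_n;  k2=λ(1+11/13z)y_n ⇒ h·k2=z(1+11/13z)y_n
  y_{n+1}/y_n = 1 + 1/3z + 2/3z(1+11/13z) = 1 + z + 22/39z²
  ⇒ R(z) = 1 + z + 22/39z².

Solve |R(x)|<1 on ℝ⁻.
x=-0.44: |R|=0.6692
R=1: x+22/39x²=0 ⇒ x=−39/22=-1.7727; min R=1−1/(4·22/39)=0.5568>−1
Confirm numerically:
  x=-1.518: |R|=0.78188 <1
  x=-1.312: |R|=0.65901 <1
  x=-1.261: |R|=0.63599 <1
  x=-1.193: |R|=0.60986 <1
  x=-2.357: |R|=1.77684 >1
  x=-2.070: |R|=1.34712 >1
  x=-1.900: |R|=1.13641 >1
Stable set (-1.7727, 0).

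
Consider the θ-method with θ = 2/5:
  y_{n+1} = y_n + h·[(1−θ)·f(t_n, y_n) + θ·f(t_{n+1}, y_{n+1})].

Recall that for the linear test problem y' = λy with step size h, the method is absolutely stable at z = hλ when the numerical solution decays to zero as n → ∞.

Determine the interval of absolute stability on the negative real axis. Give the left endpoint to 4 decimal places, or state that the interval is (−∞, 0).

z∈(-10.0000,0).

Test eqn y'=λy, z=hλ:
  y_{n+1} = y_n + z·[3/5·y_n + 2/5·y_{n+1}] ⇒ (1 − 2/5z)y_{n+1} = (1 + 3/5z)y_n
  so R(z) = (1 + 3/5z)/(1 − 2/5z).

Boundary: |R(x)|=1, x<0.
x=-0.41: |R|=0.6478
R=−1: 1+3/5x = −1+2/5x ⇒ -1/5x=2 ⇒ x=2/(-1/5)=-10.0000
Confirm numerically:
  x=-9.765: |R|=0.99042 <1
  x=-9.470: |R|=0.97786 <1
  x=-6.818: |R|=0.82926 <1
  x=-10.332: |R|=1.01294 >1
  x=-10.100: |R|=1.00397 >1
  x=-10.067: |R|=1.00267 >1
Interval (-10.0000, 0).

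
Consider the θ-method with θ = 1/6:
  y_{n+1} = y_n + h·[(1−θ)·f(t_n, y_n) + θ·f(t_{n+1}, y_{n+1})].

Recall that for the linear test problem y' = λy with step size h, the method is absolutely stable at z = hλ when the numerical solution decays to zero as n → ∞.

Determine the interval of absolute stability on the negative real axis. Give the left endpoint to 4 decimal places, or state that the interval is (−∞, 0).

(-3.0000, 0).

On y'=λy, z=hλ:
  y_{n+1} = y_n + z·[5/6·y_n + 1/6·y_{n+1}] ⇒ (1 − 1/6z)y_{n+1} = (1 + 5/6z)y_n
  R(z) = (1 + 5/6z)/(1 − 1/6z).

Need |R(x)|<1, x<0.
x=-0.33: |R|=0.6872
R=−1: 1+5/6x = −1+1/6x ⇒ -2/3x=2 ⇒ x=2/(-2/3)=-3.0000
Confirm numerically:
  x=-2.710: |R|=0.86682 <1
  x=-2.694: |R|=0.85921 <1
  x=-2.161: |R|=0.58878 <1
  x=-1.779: |R|=0.37216 <1
  x=-3.492: |R|=1.20733 >1
  x=-3.197: |R|=1.08568 >1
  x=-3.167: |R|=1.07287 >1
Interval (-3.0000, 0).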